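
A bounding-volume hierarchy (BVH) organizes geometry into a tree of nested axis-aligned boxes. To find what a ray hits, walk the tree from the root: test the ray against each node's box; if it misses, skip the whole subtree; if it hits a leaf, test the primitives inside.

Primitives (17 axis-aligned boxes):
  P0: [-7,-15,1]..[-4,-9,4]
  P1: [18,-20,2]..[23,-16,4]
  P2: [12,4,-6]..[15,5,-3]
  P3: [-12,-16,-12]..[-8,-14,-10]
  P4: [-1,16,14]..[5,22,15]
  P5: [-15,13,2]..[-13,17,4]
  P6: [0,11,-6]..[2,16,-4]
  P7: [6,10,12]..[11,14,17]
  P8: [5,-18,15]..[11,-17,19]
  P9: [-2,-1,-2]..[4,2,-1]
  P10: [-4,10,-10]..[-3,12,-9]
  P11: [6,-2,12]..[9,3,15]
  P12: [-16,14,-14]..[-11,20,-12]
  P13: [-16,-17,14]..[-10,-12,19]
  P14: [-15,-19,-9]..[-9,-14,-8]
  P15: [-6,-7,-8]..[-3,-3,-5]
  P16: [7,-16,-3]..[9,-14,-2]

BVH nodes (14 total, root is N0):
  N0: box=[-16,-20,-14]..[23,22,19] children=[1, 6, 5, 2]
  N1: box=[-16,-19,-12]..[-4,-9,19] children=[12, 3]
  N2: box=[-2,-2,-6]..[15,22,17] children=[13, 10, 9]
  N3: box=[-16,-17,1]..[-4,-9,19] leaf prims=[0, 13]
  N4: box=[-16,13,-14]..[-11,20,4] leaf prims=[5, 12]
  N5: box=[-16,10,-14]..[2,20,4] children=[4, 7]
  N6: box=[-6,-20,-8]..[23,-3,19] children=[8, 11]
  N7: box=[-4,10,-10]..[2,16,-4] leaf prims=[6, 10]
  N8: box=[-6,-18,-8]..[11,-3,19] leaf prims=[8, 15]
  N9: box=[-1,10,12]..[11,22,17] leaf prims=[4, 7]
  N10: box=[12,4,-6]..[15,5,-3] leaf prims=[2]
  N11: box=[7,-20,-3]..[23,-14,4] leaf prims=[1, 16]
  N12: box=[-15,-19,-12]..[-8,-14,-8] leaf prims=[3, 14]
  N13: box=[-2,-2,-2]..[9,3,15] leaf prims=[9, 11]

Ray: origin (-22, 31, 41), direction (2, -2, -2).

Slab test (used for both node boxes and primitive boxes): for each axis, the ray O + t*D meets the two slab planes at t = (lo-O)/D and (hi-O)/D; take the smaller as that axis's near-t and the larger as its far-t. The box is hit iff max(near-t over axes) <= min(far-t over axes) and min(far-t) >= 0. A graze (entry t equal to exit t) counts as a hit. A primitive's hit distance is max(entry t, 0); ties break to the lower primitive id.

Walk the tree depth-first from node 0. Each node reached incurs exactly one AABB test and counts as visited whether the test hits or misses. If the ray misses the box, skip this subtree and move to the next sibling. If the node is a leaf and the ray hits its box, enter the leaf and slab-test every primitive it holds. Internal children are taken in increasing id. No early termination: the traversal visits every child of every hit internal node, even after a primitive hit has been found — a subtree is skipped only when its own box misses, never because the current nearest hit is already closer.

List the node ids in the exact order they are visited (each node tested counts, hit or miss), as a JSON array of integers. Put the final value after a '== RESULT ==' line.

Traverse from the root:
N0 x:[3,45/2] y:[9/2,51/2] z:[11,55/2] -> hit [11,45/2], descend [1, 2, 5, 6]
  N1 x:[3,9] y:[20,25] z:[11,53/2] -> miss, prune
  N2 x:[10,37/2] y:[9/2,33/2] z:[12,47/2] -> hit [12,33/2], descend [9, 10, 13]
    N9 x:[21/2,33/2] y:[9/2,21/2] z:[12,29/2] -> miss, prune
    N10 x:[17,37/2] y:[13,27/2] z:[22,47/2] -> miss, prune
    N13 x:[10,31/2] y:[14,33/2] z:[13,43/2] -> hit [14,31/2] leaf, test {P9(miss), P11@t=14}
  N5 x:[3,12] y:[11/2,21/2] z:[37/2,55/2] -> miss, prune
  N6 x:[8,45/2] y:[17,51/2] z:[11,49/2] -> hit [17,45/2], descend [8, 11]
    N8 x:[8,33/2] y:[17,49/2] z:[11,49/2] -> miss, prune
    N11 x:[29/2,45/2] y:[45/2,51/2] z:[37/2,22] -> miss, prune

10 AABB tests over nodes [0, 1, 2, 9, 10, 13, 5, 6, 8, 11]; 1 leaf entered; closest P11.

== RESULT ==
[0, 1, 2, 9, 10, 13, 5, 6, 8, 11]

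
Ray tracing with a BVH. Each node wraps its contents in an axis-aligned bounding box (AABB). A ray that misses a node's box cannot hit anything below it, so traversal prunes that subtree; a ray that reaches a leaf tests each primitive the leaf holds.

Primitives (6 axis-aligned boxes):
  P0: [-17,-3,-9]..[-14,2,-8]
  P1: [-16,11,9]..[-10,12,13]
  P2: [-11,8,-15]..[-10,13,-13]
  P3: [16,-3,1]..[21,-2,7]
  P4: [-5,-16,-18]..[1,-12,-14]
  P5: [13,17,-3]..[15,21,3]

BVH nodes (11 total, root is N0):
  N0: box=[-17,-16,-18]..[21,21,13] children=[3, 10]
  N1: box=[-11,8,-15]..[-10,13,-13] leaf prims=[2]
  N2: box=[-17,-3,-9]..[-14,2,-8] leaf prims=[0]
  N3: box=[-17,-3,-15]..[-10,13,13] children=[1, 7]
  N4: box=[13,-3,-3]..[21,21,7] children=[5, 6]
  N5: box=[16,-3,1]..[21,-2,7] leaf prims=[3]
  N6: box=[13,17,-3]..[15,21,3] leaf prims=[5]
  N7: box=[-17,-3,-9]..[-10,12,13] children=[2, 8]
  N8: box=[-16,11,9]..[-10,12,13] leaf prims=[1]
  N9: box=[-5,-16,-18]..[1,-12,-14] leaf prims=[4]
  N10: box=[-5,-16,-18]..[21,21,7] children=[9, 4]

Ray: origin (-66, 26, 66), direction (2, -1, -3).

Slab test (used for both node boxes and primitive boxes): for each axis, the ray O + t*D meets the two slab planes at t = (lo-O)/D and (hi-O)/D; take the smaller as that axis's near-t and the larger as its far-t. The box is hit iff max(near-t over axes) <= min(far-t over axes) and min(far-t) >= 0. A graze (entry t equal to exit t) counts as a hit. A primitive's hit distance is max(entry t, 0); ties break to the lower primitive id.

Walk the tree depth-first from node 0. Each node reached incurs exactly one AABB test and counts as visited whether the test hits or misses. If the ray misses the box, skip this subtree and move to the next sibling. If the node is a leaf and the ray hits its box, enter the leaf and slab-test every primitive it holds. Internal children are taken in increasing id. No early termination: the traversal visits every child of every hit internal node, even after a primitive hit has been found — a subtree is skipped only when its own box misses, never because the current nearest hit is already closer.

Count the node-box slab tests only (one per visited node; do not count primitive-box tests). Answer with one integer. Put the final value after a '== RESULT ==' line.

Trace the traversal:
N0 x:[49/2,87/2] y:[5,42] z:[53/3,28] -> hit [49/2,28], descend [3, 10]
  N3 x:[49/2,28] y:[13,29] z:[53/3,27] -> hit [49/2,27], descend [1, 7]
    N1 x:[55/2,28] y:[13,18] z:[79/3,27] -> miss, prune
    N7 x:[49/2,28] y:[14,29] z:[53/3,25] -> hit [49/2,25], descend [2, 8]
      N2 x:[49/2,26] y:[24,29] z:[74/3,25] -> hit [74/3,25] leaf, test {P0@t=74/3}
      N8 x:[25,28] y:[14,15] z:[53/3,19] -> miss, prune
  N10 x:[61/2,87/2] y:[5,42] z:[59/3,28] -> miss, prune

Visited [0, 3, 1, 7, 2, 8, 10]. Tests: 7 box, 1 leaf. Nearest: P0.

== RESULT ==
7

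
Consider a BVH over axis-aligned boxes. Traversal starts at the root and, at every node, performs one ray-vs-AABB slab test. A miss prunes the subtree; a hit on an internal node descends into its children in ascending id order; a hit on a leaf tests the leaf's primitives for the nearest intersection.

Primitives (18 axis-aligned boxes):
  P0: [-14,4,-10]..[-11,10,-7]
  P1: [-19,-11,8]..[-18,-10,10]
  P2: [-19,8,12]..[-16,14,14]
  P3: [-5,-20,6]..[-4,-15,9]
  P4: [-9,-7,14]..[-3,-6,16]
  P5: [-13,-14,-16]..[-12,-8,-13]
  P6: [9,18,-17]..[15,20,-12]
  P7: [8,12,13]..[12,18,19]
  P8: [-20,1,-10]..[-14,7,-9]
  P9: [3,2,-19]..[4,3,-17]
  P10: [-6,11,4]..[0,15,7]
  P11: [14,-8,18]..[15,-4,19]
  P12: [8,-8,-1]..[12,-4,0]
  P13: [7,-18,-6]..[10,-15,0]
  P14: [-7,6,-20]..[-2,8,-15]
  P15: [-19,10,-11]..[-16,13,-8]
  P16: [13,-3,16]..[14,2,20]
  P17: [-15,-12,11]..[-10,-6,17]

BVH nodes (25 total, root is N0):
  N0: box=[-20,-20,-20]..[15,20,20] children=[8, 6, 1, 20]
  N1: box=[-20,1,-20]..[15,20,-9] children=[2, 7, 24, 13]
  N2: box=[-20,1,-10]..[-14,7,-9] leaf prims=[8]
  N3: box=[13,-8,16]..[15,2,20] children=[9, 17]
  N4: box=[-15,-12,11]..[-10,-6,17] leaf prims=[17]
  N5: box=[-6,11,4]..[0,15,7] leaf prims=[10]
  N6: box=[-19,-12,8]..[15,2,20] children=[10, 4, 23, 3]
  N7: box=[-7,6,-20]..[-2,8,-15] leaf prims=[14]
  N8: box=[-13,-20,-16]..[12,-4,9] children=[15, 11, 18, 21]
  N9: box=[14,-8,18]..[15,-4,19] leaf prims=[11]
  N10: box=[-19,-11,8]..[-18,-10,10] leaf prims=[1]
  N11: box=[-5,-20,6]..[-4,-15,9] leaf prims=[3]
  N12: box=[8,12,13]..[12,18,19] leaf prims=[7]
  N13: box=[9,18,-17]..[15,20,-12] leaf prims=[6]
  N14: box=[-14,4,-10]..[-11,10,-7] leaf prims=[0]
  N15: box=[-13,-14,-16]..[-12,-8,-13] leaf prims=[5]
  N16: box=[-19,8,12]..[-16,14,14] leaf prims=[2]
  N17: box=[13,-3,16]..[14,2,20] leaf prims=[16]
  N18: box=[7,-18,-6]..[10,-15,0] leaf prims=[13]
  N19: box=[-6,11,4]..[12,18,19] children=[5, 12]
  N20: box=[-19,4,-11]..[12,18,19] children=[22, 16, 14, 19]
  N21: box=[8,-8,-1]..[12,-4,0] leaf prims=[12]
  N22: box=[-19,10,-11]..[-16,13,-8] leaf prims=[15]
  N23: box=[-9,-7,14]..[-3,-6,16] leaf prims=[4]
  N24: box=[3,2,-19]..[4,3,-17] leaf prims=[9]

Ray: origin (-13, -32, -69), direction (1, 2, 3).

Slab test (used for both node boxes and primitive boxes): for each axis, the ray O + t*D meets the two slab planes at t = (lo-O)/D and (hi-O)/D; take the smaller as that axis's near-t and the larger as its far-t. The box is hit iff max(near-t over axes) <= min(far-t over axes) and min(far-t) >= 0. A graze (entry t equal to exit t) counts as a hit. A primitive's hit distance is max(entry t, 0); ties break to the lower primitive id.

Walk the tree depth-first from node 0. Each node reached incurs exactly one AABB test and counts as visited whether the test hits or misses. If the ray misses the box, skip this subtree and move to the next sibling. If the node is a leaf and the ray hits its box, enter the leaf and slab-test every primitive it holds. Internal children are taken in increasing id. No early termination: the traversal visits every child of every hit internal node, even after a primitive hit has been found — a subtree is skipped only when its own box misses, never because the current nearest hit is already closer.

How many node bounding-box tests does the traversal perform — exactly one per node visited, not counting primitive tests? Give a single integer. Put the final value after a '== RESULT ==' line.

Walk:
N0 x:[-7,28] y:[6,26] z:[49/3,89/3] -> hit [49/3,26], descend [1, 6, 8, 20]
  N1 x:[-7,28] y:[33/2,26] z:[49/3,20] -> hit [33/2,20], descend [2, 7, 13, 24]
    N2 x:[-7,-1] y:[33/2,39/2] z:[59/3,20] -> miss, prune
    N7 x:[6,11] y:[19,20] z:[49/3,18] -> miss, prune
    N13 x:[22,28] y:[25,26] z:[52/3,19] -> miss, prune
    N24 x:[16,17] y:[17,35/2] z:[50/3,52/3] -> hit [17,17] leaf, test {P9@t=17}
  N6 x:[-6,28] y:[10,17] z:[77/3,89/3] -> miss, prune
  N8 x:[0,25] y:[6,14] z:[53/3,26] -> miss, prune
  N20 x:[-6,25] y:[18,25] z:[58/3,88/3] -> hit [58/3,25], descend [14, 16, 19, 22]
    N14 x:[-1,2] y:[18,21] z:[59/3,62/3] -> miss, prune
    N16 x:[-6,-3] y:[20,23] z:[27,83/3] -> miss, prune
    N19 x:[7,25] y:[43/2,25] z:[73/3,88/3] -> hit [73/3,25], descend [5, 12]
      N5 x:[7,13] y:[43/2,47/2] z:[73/3,76/3] -> miss, prune
      N12 x:[21,25] y:[22,25] z:[82/3,88/3] -> miss, prune
    N22 x:[-6,-3] y:[21,45/2] z:[58/3,61/3] -> miss, prune

Visited [0, 1, 2, 7, 13, 24, 6, 8, 20, 14, 16, 19, 5, 12, 22]. Tests: 15 box, 1 leaf. Nearest: P9.

== RESULT ==
15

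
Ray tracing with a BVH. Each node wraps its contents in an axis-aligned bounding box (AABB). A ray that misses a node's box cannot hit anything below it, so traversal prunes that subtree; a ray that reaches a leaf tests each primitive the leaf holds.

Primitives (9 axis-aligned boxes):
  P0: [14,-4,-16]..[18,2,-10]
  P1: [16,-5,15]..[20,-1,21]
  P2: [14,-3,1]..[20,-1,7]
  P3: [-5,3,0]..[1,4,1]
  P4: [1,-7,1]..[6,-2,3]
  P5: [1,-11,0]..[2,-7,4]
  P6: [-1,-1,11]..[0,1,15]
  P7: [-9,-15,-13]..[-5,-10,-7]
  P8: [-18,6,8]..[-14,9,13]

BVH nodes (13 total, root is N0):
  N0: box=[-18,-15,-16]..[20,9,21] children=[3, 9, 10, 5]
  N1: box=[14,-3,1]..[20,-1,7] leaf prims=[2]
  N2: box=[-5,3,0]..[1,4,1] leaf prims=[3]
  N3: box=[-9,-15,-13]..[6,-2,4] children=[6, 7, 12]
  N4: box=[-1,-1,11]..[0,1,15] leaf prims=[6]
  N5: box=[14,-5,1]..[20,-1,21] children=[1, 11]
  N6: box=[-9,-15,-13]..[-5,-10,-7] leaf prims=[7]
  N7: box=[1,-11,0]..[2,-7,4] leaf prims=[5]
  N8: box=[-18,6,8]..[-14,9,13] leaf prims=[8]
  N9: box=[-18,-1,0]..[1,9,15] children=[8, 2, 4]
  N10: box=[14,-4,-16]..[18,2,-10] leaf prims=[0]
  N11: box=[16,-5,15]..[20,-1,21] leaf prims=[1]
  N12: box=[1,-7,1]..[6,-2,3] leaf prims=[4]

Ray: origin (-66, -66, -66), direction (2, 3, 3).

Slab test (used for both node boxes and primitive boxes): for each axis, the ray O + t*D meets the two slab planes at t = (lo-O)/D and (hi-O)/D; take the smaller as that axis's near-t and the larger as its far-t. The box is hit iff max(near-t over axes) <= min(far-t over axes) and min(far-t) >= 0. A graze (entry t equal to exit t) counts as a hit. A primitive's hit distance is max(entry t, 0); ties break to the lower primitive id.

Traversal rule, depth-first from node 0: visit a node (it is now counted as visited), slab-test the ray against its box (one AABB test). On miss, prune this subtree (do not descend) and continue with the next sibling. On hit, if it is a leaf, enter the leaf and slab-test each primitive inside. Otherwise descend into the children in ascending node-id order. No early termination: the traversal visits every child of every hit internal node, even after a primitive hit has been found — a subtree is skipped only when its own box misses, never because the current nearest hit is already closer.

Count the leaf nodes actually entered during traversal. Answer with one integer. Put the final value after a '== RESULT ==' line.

Trace the traversal:
N0 x:[24,43] y:[17,25] z:[50/3,29] -> hit [24,25], descend [3, 5, 9, 10]
  N3 x:[57/2,36] y:[17,64/3] z:[53/3,70/3] -> miss, prune
  N5 x:[40,43] y:[61/3,65/3] z:[67/3,29] -> miss, prune
  N9 x:[24,67/2] y:[65/3,25] z:[22,27] -> hit [24,25], descend [2, 4, 8]
    N2 x:[61/2,67/2] y:[23,70/3] z:[22,67/3] -> miss, prune
    N4 x:[65/2,33] y:[65/3,67/3] z:[77/3,27] -> miss, prune
    N8 x:[24,26] y:[24,25] z:[74/3,79/3] -> hit [74/3,25] leaf, test {P8@t=74/3}
  N10 x:[40,42] y:[62/3,68/3] z:[50/3,56/3] -> miss, prune

8 AABB tests over nodes [0, 3, 5, 9, 2, 4, 8, 10]; 1 leaf entered; closest P8.

== RESULT ==
1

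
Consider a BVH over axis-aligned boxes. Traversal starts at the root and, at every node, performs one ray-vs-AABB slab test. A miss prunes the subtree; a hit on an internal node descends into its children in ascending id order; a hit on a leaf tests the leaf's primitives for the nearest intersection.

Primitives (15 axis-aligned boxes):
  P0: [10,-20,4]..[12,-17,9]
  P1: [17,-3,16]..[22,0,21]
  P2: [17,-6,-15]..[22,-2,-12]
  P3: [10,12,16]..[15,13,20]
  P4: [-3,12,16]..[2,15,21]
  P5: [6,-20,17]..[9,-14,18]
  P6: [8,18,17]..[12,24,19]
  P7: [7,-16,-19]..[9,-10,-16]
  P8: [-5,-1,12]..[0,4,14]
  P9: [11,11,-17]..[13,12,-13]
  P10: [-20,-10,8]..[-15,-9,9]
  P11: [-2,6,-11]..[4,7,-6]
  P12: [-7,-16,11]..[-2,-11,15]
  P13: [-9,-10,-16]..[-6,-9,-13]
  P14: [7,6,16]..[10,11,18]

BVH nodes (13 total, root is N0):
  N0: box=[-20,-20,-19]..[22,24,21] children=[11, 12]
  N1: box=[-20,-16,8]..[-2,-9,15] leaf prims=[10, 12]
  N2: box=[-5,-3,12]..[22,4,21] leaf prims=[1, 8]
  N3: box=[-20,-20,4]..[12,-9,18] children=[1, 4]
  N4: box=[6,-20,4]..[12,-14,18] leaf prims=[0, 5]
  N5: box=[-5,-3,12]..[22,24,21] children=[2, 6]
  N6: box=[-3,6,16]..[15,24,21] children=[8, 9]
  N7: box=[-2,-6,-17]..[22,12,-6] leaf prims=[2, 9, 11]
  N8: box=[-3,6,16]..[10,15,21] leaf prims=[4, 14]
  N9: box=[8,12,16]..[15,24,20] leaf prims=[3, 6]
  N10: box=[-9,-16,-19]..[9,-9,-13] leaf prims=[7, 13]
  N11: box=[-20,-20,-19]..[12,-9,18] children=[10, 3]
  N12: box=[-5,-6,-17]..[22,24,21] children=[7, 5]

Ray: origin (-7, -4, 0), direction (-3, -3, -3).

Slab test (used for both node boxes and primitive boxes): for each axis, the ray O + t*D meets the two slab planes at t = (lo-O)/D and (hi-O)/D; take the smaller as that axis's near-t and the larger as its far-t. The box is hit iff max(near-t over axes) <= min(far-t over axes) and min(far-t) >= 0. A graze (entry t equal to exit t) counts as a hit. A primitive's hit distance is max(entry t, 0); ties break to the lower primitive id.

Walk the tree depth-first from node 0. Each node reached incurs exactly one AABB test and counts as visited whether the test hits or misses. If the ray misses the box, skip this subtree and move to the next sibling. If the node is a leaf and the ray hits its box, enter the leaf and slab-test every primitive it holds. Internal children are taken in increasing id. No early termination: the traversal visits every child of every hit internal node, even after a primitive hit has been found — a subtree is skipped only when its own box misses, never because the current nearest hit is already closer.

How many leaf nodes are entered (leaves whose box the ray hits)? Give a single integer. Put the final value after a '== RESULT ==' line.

Traverse from the root:
N0 x:[-29/3,13/3] y:[-28/3,16/3] z:[-7,19/3] -> hit [-7,13/3], descend [11, 12]
  N11 x:[-19/3,13/3] y:[5/3,16/3] z:[-6,19/3] -> hit [5/3,13/3], descend [3, 10]
    N3 x:[-19/3,13/3] y:[5/3,16/3] z:[-6,-4/3] -> miss, prune
    N10 x:[-16/3,2/3] y:[5/3,4] z:[13/3,19/3] -> miss, prune
  N12 x:[-29/3,-2/3] y:[-28/3,2/3] z:[-7,17/3] -> miss, prune

5 AABB tests over nodes [0, 11, 3, 10, 12]; 0 leaves entered; closest miss.

== RESULT ==
0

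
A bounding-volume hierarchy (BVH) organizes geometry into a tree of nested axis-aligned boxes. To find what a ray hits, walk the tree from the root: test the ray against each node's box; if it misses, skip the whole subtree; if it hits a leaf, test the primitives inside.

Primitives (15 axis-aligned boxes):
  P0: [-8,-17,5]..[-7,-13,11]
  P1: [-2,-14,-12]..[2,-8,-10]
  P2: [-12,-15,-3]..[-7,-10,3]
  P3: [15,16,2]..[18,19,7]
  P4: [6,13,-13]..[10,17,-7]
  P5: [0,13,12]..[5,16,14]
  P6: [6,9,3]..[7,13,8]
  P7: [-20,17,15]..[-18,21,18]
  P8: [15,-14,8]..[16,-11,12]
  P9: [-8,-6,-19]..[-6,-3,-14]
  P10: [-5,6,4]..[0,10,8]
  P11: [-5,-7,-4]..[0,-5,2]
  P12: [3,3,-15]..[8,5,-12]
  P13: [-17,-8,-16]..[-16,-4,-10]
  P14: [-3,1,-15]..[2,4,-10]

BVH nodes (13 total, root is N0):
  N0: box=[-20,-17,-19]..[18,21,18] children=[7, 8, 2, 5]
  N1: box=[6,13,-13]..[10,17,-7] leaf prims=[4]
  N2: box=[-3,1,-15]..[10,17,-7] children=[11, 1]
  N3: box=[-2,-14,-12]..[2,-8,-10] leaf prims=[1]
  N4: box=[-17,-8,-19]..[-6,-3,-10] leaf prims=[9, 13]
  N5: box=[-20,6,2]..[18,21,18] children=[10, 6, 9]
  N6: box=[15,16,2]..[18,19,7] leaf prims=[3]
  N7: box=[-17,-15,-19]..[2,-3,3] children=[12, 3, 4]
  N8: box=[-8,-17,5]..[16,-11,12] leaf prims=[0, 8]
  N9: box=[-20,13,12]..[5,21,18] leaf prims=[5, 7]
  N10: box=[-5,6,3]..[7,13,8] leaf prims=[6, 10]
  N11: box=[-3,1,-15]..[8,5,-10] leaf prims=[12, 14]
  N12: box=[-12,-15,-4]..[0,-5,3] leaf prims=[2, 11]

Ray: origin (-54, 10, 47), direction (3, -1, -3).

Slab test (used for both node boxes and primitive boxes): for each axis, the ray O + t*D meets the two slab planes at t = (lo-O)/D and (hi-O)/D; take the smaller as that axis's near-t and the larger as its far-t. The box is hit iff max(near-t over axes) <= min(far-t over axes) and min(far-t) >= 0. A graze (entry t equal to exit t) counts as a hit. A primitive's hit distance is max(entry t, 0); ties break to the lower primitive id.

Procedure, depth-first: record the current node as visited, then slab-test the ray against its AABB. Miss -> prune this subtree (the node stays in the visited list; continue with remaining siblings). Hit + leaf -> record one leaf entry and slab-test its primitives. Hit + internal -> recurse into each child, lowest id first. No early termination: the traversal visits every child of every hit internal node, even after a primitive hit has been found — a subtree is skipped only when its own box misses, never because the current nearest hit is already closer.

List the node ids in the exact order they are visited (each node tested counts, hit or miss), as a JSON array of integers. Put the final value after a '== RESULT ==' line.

Trace the traversal:
N0 x:[34/3,24] y:[-11,27] z:[29/3,22] -> hit [34/3,22], descend [2, 5, 7, 8]
  N2 x:[17,64/3] y:[-7,9] z:[18,62/3] -> miss, prune
  N5 x:[34/3,24] y:[-11,4] z:[29/3,15] -> miss, prune
  N7 x:[37/3,56/3] y:[13,25] z:[44/3,22] -> hit [44/3,56/3], descend [3, 4, 12]
    N3 x:[52/3,56/3] y:[18,24] z:[19,59/3] -> miss, prune
    N4 x:[37/3,16] y:[13,18] z:[19,22] -> miss, prune
    N12 x:[14,18] y:[15,25] z:[44/3,17] -> hit [15,17] leaf, test {P2(miss), P11@t=49/3}
  N8 x:[46/3,70/3] y:[21,27] z:[35/3,14] -> miss, prune

8 AABB tests over nodes [0, 2, 5, 7, 3, 4, 12, 8]; 1 leaf entered; closest P11.

== RESULT ==
[0, 2, 5, 7, 3, 4, 12, 8]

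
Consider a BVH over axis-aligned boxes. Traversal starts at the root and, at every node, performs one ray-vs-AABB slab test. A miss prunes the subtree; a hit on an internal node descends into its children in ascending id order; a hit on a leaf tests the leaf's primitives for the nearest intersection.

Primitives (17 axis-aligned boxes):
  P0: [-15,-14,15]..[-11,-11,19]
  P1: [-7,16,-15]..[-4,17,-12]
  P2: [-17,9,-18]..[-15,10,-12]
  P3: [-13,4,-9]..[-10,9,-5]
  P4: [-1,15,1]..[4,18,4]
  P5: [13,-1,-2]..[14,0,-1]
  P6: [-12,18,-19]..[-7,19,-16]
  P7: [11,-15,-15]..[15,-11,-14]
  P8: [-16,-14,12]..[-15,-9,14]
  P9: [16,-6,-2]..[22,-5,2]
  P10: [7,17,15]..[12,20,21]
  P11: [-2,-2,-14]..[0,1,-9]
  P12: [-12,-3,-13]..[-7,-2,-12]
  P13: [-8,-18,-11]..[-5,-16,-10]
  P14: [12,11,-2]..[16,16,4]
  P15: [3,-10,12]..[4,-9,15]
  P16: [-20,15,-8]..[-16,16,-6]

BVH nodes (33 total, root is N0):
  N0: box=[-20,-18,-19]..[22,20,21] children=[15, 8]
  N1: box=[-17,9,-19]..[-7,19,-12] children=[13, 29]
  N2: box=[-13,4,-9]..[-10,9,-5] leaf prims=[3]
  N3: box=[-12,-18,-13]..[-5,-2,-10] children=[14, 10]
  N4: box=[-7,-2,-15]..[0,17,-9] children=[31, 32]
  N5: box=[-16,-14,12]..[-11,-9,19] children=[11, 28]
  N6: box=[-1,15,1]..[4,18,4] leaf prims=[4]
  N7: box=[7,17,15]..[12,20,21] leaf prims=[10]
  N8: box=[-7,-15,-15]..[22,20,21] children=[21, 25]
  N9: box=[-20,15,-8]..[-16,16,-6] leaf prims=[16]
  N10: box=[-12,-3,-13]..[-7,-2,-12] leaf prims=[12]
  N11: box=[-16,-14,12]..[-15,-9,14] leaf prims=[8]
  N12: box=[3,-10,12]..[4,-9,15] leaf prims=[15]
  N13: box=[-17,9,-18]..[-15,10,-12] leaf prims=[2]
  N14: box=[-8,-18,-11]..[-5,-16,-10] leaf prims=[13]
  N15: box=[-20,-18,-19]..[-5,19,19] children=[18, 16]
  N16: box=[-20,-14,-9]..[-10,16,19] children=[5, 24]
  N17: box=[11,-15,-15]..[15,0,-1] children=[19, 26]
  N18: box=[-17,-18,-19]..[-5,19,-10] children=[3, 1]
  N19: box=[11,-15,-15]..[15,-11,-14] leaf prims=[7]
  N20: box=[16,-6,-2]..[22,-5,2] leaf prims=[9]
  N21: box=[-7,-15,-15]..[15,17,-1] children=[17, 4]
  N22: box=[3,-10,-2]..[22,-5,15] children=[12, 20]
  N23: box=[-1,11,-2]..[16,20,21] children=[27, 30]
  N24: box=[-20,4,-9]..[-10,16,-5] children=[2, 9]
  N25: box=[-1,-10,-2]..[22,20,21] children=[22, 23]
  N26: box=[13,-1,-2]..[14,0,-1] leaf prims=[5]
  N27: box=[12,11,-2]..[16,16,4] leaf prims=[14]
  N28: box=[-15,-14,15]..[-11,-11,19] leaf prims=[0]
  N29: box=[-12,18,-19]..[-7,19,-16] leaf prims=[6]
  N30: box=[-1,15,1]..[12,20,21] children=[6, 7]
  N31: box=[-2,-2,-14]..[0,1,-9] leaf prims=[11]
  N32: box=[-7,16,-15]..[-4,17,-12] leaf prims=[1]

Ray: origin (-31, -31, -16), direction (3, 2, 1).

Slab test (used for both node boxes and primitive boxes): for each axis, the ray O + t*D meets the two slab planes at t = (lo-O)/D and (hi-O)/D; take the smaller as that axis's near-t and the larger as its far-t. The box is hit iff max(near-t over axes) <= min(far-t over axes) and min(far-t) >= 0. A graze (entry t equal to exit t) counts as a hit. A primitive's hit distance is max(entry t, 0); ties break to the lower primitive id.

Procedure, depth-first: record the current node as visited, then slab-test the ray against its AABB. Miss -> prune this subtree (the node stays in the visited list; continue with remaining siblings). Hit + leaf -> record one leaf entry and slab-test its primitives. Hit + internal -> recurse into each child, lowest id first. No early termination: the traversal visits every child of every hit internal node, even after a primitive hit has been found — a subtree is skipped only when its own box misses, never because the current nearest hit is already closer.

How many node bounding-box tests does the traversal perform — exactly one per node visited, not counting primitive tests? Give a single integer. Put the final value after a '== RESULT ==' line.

Traverse from the root:
N0 x:[11/3,53/3] y:[13/2,51/2] z:[-3,37] -> hit [13/2,53/3], descend [8, 15]
  N8 x:[8,53/3] y:[8,51/2] z:[1,37] -> hit [8,53/3], descend [21, 25]
    N21 x:[8,46/3] y:[8,24] z:[1,15] -> hit [8,15], descend [4, 17]
      N4 x:[8,31/3] y:[29/2,24] z:[1,7] -> miss, prune
      N17 x:[14,46/3] y:[8,31/2] z:[1,15] -> hit [14,15], descend [19, 26]
        N19 x:[14,46/3] y:[8,10] z:[1,2] -> miss, prune
        N26 x:[44/3,15] y:[15,31/2] z:[14,15] -> hit [15,15] leaf, test {P5@t=15}
    N25 x:[10,53/3] y:[21/2,51/2] z:[14,37] -> hit [14,53/3], descend [22, 23]
      N22 x:[34/3,53/3] y:[21/2,13] z:[14,31] -> miss, prune
      N23 x:[10,47/3] y:[21,51/2] z:[14,37] -> miss, prune
  N15 x:[11/3,26/3] y:[13/2,25] z:[-3,35] -> hit [13/2,26/3], descend [16, 18]
    N16 x:[11/3,7] y:[17/2,47/2] z:[7,35] -> miss, prune
    N18 x:[14/3,26/3] y:[13/2,25] z:[-3,6] -> miss, prune

Visited [0, 8, 21, 4, 17, 19, 26, 25, 22, 23, 15, 16, 18]. Tests: 13 box, 1 leaf. Nearest: P5.

== RESULT ==
13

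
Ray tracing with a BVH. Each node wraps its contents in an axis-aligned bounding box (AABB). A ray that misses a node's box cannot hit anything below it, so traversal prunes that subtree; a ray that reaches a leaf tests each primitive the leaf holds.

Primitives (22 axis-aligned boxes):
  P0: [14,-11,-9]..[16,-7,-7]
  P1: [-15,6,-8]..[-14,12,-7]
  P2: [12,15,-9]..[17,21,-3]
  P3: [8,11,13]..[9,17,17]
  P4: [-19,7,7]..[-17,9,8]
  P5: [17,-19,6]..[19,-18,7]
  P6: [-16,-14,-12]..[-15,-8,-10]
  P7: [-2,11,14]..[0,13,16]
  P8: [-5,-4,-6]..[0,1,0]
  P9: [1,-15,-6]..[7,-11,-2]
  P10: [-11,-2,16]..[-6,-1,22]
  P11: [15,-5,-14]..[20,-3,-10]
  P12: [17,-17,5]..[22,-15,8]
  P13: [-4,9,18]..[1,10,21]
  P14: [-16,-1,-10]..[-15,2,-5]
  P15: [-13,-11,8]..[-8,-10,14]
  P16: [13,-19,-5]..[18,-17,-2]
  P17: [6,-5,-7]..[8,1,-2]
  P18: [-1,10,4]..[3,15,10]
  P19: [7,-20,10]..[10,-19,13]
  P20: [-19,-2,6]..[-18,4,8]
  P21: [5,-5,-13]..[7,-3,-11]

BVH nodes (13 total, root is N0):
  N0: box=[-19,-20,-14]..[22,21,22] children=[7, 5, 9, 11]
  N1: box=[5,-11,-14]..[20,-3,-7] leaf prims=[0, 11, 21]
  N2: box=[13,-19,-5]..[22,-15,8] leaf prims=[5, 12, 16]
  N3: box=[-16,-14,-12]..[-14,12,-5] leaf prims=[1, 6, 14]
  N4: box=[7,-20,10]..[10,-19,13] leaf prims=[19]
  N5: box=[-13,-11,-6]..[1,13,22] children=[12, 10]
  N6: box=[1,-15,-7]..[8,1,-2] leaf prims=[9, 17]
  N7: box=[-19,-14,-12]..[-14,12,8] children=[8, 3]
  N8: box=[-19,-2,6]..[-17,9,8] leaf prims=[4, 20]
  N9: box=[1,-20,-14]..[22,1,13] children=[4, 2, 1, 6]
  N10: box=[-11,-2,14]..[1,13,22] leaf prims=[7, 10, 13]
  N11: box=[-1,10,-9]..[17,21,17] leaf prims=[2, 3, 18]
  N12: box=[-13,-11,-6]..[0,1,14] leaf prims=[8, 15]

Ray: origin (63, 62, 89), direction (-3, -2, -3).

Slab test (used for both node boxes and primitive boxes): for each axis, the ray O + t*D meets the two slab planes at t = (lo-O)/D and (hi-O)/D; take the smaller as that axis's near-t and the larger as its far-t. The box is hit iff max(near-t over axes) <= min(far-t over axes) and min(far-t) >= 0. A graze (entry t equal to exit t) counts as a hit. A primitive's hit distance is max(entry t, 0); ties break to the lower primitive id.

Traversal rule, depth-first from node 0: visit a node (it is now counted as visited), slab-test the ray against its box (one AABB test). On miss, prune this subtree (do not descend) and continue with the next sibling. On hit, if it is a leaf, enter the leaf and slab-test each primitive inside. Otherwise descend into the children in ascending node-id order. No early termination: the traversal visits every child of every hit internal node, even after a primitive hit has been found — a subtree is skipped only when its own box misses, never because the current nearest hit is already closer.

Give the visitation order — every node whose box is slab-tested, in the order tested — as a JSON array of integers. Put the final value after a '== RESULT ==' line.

Walk:
N0 x:[41/3,82/3] y:[41/2,41] z:[67/3,103/3] -> hit [67/3,82/3], descend [5, 7, 9, 11]
  N5 x:[62/3,76/3] y:[49/2,73/2] z:[67/3,95/3] -> hit [49/2,76/3], descend [10, 12]
    N10 x:[62/3,74/3] y:[49/2,32] z:[67/3,25] -> hit [49/2,74/3] leaf, test {P7(miss), P10(miss), P13(miss)}
    N12 x:[21,76/3] y:[61/2,73/2] z:[25,95/3] -> miss, prune
  N7 x:[77/3,82/3] y:[25,38] z:[27,101/3] -> hit [27,82/3], descend [3, 8]
    N3 x:[77/3,79/3] y:[25,38] z:[94/3,101/3] -> miss, prune
    N8 x:[80/3,82/3] y:[53/2,32] z:[27,83/3] -> hit [27,82/3] leaf, test {P4@t=27, P20(miss)}
  N9 x:[41/3,62/3] y:[61/2,41] z:[76/3,103/3] -> miss, prune
  N11 x:[46/3,64/3] y:[41/2,26] z:[24,98/3] -> miss, prune

order=[0, 5, 10, 12, 7, 3, 8, 9, 11]  |boxes|=9  |leaves|=2  hit=P4

== RESULT ==
[0, 5, 10, 12, 7, 3, 8, 9, 11]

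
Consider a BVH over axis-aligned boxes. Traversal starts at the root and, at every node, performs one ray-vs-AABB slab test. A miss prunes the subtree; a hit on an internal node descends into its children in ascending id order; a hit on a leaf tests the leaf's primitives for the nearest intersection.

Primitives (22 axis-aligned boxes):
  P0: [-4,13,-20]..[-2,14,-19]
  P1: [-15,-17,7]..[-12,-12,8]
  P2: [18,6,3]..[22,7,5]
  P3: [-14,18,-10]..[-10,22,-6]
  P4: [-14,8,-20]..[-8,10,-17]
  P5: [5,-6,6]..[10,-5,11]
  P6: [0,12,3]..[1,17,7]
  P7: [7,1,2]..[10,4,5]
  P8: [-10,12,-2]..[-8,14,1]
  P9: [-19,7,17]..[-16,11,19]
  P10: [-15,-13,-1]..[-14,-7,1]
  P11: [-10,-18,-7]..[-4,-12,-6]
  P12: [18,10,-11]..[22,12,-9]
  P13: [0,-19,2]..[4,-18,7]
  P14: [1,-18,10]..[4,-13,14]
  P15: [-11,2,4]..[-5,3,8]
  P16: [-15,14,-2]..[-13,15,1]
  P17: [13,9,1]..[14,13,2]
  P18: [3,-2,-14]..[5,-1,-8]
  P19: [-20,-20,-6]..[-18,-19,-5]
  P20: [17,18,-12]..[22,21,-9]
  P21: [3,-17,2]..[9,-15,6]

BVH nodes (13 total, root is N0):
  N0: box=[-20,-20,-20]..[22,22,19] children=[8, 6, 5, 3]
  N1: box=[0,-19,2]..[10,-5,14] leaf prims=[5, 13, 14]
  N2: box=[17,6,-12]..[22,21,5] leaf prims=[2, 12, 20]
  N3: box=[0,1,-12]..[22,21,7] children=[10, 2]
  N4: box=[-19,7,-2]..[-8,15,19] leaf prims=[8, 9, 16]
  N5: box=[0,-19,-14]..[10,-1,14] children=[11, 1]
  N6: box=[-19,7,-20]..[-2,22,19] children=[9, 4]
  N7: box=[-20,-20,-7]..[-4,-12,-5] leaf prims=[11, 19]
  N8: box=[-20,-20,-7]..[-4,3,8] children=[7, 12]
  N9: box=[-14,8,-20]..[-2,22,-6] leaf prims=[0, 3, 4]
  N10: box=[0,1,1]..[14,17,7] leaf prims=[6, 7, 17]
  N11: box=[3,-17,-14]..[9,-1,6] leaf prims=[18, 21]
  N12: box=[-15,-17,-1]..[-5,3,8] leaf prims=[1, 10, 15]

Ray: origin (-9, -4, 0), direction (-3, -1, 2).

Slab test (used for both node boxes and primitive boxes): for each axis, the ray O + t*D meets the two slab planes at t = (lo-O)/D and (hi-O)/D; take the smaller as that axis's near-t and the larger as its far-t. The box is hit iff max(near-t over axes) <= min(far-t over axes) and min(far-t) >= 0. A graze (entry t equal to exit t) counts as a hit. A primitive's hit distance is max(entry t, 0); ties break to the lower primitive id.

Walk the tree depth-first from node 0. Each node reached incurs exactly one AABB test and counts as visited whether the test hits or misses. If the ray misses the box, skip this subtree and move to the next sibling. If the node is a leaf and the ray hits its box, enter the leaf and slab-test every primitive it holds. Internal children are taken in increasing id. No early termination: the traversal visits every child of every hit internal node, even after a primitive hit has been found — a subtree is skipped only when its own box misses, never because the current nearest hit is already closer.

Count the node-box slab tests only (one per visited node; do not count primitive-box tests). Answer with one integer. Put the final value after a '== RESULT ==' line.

Walk:
N0 x:[-31/3,11/3] y:[-26,16] z:[-10,19/2] -> hit [-10,11/3], descend [3, 5, 6, 8]
  N3 x:[-31/3,-3] y:[-25,-5] z:[-6,7/2] -> miss, prune
  N5 x:[-19/3,-3] y:[-3,15] z:[-7,7] -> miss, prune
  N6 x:[-7/3,10/3] y:[-26,-11] z:[-10,19/2] -> miss, prune
  N8 x:[-5/3,11/3] y:[-7,16] z:[-7/2,4] -> hit [-5/3,11/3], descend [7, 12]
    N7 x:[-5/3,11/3] y:[8,16] z:[-7/2,-5/2] -> miss, prune
    N12 x:[-4/3,2] y:[-7,13] z:[-1/2,4] -> hit [-1/2,2] leaf, test {P1(miss), P10(miss), P15(miss)}

Visited [0, 3, 5, 6, 8, 7, 12]. Tests: 7 box, 1 leaf. Nearest: miss.

== RESULT ==
7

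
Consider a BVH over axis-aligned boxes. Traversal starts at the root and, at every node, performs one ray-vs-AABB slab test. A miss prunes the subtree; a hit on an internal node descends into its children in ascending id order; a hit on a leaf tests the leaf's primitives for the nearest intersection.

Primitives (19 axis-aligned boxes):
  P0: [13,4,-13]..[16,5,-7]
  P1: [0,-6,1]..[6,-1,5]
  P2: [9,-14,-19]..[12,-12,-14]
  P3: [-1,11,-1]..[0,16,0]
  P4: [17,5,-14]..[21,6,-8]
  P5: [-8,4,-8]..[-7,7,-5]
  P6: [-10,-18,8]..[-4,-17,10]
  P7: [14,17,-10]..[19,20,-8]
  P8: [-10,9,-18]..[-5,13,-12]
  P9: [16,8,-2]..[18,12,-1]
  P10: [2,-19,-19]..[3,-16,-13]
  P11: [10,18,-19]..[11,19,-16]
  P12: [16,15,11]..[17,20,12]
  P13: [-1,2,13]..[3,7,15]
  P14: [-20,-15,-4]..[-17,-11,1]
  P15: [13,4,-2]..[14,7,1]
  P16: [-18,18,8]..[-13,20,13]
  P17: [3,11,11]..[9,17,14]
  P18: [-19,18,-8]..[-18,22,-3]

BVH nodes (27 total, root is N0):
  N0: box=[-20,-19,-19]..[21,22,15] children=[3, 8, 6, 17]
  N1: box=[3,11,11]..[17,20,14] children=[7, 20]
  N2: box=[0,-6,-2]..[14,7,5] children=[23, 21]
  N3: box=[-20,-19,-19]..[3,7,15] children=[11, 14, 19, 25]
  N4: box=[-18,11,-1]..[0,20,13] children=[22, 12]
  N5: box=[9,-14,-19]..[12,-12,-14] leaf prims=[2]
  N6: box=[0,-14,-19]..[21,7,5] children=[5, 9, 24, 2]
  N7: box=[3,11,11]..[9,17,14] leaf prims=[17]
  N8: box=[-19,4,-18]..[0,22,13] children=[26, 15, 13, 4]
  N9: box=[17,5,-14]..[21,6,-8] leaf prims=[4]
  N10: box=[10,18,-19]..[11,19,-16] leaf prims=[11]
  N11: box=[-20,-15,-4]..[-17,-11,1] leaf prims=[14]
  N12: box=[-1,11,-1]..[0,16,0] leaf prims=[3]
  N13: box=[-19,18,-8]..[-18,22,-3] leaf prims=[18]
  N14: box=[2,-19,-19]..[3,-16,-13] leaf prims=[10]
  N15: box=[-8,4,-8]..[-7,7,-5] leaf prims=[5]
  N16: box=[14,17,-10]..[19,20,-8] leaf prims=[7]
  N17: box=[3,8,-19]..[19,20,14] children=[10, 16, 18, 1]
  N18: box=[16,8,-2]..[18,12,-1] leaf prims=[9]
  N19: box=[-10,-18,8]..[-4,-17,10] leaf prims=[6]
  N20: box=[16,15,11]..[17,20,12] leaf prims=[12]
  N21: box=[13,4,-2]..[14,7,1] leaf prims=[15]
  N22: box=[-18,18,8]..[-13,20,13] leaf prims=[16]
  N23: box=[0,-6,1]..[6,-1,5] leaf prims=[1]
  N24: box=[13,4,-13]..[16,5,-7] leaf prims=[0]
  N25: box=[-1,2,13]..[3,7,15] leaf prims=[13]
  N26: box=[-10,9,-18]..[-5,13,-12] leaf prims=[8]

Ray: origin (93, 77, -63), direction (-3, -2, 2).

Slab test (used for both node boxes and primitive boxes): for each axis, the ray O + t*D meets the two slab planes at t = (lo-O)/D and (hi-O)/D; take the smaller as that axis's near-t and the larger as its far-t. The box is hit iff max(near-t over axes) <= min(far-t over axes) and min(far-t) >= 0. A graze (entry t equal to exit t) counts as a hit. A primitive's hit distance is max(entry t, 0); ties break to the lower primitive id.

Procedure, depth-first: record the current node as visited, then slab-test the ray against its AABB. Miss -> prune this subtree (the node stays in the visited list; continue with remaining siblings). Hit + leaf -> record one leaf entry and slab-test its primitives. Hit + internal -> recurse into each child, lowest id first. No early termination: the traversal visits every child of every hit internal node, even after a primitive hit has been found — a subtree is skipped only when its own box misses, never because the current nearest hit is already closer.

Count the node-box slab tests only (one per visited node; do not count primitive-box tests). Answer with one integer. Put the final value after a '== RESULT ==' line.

Walk:
N0 x:[24,113/3] y:[55/2,48] z:[22,39] -> hit [55/2,113/3], descend [3, 6, 8, 17]
  N3 x:[30,113/3] y:[35,48] z:[22,39] -> hit [35,113/3], descend [11, 14, 19, 25]
    N11 x:[110/3,113/3] y:[44,46] z:[59/2,32] -> miss, prune
    N14 x:[30,91/3] y:[93/2,48] z:[22,25] -> miss, prune
    N19 x:[97/3,103/3] y:[47,95/2] z:[71/2,73/2] -> miss, prune
    N25 x:[30,94/3] y:[35,75/2] z:[38,39] -> miss, prune
  N6 x:[24,31] y:[35,91/2] z:[22,34] -> miss, prune
  N8 x:[31,112/3] y:[55/2,73/2] z:[45/2,38] -> hit [31,73/2], descend [4, 13, 15, 26]
    N4 x:[31,37] y:[57/2,33] z:[31,38] -> hit [31,33], descend [12, 22]
      N12 x:[31,94/3] y:[61/2,33] z:[31,63/2] -> hit [31,94/3] leaf, test {P3@t=31}
      N22 x:[106/3,37] y:[57/2,59/2] z:[71/2,38] -> miss, prune
    N13 x:[37,112/3] y:[55/2,59/2] z:[55/2,30] -> miss, prune
    N15 x:[100/3,101/3] y:[35,73/2] z:[55/2,29] -> miss, prune
    N26 x:[98/3,103/3] y:[32,34] z:[45/2,51/2] -> miss, prune
  N17 x:[74/3,30] y:[57/2,69/2] z:[22,77/2] -> hit [57/2,30], descend [1, 10, 16, 18]
    N1 x:[76/3,30] y:[57/2,33] z:[37,77/2] -> miss, prune
    N10 x:[82/3,83/3] y:[29,59/2] z:[22,47/2] -> miss, prune
    N16 x:[74/3,79/3] y:[57/2,30] z:[53/2,55/2] -> miss, prune
    N18 x:[25,77/3] y:[65/2,69/2] z:[61/2,31] -> miss, prune

19 AABB tests over nodes [0, 3, 11, 14, 19, 25, 6, 8, 4, 12, 22, 13, 15, 26, 17, 1, 10, 16, 18]; 1 leaf entered; closest P3.

== RESULT ==
19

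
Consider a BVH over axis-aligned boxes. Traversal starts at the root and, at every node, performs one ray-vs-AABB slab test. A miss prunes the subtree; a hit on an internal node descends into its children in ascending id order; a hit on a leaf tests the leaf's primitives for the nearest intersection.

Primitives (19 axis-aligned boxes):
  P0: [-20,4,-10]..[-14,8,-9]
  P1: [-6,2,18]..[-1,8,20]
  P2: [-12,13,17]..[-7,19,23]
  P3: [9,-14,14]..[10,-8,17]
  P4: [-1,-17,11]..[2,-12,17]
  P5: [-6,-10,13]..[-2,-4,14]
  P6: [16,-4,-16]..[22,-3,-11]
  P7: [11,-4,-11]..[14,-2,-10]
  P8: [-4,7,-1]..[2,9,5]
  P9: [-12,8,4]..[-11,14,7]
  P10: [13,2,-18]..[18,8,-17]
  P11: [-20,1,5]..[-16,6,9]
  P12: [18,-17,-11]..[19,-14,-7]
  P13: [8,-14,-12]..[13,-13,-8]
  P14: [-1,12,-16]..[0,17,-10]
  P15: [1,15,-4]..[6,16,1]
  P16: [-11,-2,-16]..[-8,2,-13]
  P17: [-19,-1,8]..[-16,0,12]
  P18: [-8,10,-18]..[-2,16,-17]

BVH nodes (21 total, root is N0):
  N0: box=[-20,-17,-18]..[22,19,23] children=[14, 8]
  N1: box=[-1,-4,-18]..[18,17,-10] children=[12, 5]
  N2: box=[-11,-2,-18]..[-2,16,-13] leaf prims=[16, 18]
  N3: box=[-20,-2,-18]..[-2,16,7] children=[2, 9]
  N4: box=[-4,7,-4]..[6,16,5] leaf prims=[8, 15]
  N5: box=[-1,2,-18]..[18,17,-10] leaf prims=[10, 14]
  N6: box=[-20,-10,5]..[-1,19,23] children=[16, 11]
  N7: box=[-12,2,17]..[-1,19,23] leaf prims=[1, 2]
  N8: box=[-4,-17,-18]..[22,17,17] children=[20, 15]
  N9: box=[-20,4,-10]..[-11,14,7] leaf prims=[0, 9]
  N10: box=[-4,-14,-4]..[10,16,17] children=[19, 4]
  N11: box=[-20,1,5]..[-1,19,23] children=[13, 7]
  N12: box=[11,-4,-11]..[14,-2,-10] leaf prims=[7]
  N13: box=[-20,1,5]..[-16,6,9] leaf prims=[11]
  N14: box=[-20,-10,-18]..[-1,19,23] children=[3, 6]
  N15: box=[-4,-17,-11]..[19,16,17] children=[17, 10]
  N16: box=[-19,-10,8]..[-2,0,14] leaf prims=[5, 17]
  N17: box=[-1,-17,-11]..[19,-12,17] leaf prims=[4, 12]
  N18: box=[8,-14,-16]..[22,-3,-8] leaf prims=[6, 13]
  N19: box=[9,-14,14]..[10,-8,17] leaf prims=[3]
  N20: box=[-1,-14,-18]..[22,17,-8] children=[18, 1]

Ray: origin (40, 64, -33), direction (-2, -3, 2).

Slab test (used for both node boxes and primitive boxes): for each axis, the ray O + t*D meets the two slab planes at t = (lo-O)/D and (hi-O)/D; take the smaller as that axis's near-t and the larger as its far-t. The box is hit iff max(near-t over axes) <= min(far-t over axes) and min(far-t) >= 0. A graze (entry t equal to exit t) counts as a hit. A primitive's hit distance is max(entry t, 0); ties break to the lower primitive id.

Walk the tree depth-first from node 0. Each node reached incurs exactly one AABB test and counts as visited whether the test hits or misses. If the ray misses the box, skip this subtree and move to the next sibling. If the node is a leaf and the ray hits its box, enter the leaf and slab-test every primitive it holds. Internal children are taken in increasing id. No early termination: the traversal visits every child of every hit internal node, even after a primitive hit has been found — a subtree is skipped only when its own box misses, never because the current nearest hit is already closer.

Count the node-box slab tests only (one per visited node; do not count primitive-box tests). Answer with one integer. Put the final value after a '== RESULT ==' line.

Traverse from the root:
N0 x:[9,30] y:[15,27] z:[15/2,28] -> hit [15,27], descend [8, 14]
  N8 x:[9,22] y:[47/3,27] z:[15/2,25] -> hit [47/3,22], descend [15, 20]
    N15 x:[21/2,22] y:[16,27] z:[11,25] -> hit [16,22], descend [10, 17]
      N10 x:[15,22] y:[16,26] z:[29/2,25] -> hit [16,22], descend [4, 19]
        N4 x:[17,22] y:[16,19] z:[29/2,19] -> hit [17,19] leaf, test {P8@t=19, P15(miss)}
        N19 x:[15,31/2] y:[24,26] z:[47/2,25] -> miss, prune
      N17 x:[21/2,41/2] y:[76/3,27] z:[11,25] -> miss, prune
    N20 x:[9,41/2] y:[47/3,26] z:[15/2,25/2] -> miss, prune
  N14 x:[41/2,30] y:[15,74/3] z:[15/2,28] -> hit [41/2,74/3], descend [3, 6]
    N3 x:[21,30] y:[16,22] z:[15/2,20] -> miss, prune
    N6 x:[41/2,30] y:[15,74/3] z:[19,28] -> hit [41/2,74/3], descend [11, 16]
      N11 x:[41/2,30] y:[15,21] z:[19,28] -> hit [41/2,21], descend [7, 13]
        N7 x:[41/2,26] y:[15,62/3] z:[25,28] -> miss, prune
        N13 x:[28,30] y:[58/3,21] z:[19,21] -> miss, prune
      N16 x:[21,59/2] y:[64/3,74/3] z:[41/2,47/2] -> hit [64/3,47/2] leaf, test {P5@t=23, P17(miss)}

15 AABB tests over nodes [0, 8, 15, 10, 4, 19, 17, 20, 14, 3, 6, 11, 7, 13, 16]; 2 leaves entered; closest P8.

== RESULT ==
15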